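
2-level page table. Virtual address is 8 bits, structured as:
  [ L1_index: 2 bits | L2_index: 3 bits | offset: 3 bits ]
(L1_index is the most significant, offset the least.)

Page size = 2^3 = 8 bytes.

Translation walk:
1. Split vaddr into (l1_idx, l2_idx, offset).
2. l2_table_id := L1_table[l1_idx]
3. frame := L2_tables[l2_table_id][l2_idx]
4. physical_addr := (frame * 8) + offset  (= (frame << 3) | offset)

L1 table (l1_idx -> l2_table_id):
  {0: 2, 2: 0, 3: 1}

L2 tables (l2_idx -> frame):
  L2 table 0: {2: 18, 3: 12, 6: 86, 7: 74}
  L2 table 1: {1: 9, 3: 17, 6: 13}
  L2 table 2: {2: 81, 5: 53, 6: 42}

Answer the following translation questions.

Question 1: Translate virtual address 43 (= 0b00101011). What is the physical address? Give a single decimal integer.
Answer: 427

Derivation:
vaddr = 43 = 0b00101011
Split: l1_idx=0, l2_idx=5, offset=3
L1[0] = 2
L2[2][5] = 53
paddr = 53 * 8 + 3 = 427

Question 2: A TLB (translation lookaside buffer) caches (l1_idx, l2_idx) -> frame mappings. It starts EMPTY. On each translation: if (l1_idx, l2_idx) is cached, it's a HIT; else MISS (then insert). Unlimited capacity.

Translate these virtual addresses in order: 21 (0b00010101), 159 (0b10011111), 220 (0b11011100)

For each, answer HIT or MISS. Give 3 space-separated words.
vaddr=21: (0,2) not in TLB -> MISS, insert
vaddr=159: (2,3) not in TLB -> MISS, insert
vaddr=220: (3,3) not in TLB -> MISS, insert

Answer: MISS MISS MISS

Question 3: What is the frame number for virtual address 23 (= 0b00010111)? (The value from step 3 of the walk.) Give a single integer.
vaddr = 23: l1_idx=0, l2_idx=2
L1[0] = 2; L2[2][2] = 81

Answer: 81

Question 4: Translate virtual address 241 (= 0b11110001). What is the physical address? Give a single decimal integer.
vaddr = 241 = 0b11110001
Split: l1_idx=3, l2_idx=6, offset=1
L1[3] = 1
L2[1][6] = 13
paddr = 13 * 8 + 1 = 105

Answer: 105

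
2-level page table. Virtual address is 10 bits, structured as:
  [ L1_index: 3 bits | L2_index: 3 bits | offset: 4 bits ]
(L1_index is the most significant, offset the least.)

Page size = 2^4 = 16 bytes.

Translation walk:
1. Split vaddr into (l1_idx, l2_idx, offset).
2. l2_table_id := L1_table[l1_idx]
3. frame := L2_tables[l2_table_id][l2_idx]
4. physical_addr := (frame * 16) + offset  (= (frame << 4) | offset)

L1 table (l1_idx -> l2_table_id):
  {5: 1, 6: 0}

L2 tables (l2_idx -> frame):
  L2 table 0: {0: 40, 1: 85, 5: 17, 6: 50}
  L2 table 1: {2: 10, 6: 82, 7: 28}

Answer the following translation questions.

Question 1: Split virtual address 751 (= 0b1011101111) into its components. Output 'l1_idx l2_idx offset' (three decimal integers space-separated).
vaddr = 751 = 0b1011101111
  top 3 bits -> l1_idx = 5
  next 3 bits -> l2_idx = 6
  bottom 4 bits -> offset = 15

Answer: 5 6 15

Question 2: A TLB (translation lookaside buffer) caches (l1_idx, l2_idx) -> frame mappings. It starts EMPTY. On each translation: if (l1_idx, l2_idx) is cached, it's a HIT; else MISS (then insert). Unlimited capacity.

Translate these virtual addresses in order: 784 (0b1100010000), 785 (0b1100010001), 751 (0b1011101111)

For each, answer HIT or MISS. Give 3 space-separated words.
vaddr=784: (6,1) not in TLB -> MISS, insert
vaddr=785: (6,1) in TLB -> HIT
vaddr=751: (5,6) not in TLB -> MISS, insert

Answer: MISS HIT MISS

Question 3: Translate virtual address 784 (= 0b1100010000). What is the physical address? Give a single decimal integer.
Answer: 1360

Derivation:
vaddr = 784 = 0b1100010000
Split: l1_idx=6, l2_idx=1, offset=0
L1[6] = 0
L2[0][1] = 85
paddr = 85 * 16 + 0 = 1360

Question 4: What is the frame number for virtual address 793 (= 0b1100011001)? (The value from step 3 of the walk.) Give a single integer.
Answer: 85

Derivation:
vaddr = 793: l1_idx=6, l2_idx=1
L1[6] = 0; L2[0][1] = 85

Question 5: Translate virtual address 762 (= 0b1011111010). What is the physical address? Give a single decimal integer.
vaddr = 762 = 0b1011111010
Split: l1_idx=5, l2_idx=7, offset=10
L1[5] = 1
L2[1][7] = 28
paddr = 28 * 16 + 10 = 458

Answer: 458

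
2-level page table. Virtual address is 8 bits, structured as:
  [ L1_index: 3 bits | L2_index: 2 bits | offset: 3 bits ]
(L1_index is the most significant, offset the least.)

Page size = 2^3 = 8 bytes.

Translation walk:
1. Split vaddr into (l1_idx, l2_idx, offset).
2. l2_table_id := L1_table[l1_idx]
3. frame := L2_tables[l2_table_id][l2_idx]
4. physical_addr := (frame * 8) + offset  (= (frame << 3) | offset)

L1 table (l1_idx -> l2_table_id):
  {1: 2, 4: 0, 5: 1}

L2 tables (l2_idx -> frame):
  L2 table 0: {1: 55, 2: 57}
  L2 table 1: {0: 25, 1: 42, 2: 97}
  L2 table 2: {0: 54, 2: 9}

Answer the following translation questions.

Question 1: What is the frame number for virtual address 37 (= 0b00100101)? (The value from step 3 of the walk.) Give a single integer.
vaddr = 37: l1_idx=1, l2_idx=0
L1[1] = 2; L2[2][0] = 54

Answer: 54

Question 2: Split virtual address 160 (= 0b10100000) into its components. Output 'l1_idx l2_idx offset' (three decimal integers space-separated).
Answer: 5 0 0

Derivation:
vaddr = 160 = 0b10100000
  top 3 bits -> l1_idx = 5
  next 2 bits -> l2_idx = 0
  bottom 3 bits -> offset = 0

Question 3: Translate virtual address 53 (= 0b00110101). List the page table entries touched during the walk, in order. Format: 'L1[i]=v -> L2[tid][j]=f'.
Answer: L1[1]=2 -> L2[2][2]=9

Derivation:
vaddr = 53 = 0b00110101
Split: l1_idx=1, l2_idx=2, offset=5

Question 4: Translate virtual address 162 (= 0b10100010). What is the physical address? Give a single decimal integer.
Answer: 202

Derivation:
vaddr = 162 = 0b10100010
Split: l1_idx=5, l2_idx=0, offset=2
L1[5] = 1
L2[1][0] = 25
paddr = 25 * 8 + 2 = 202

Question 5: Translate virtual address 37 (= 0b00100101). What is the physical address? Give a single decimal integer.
Answer: 437

Derivation:
vaddr = 37 = 0b00100101
Split: l1_idx=1, l2_idx=0, offset=5
L1[1] = 2
L2[2][0] = 54
paddr = 54 * 8 + 5 = 437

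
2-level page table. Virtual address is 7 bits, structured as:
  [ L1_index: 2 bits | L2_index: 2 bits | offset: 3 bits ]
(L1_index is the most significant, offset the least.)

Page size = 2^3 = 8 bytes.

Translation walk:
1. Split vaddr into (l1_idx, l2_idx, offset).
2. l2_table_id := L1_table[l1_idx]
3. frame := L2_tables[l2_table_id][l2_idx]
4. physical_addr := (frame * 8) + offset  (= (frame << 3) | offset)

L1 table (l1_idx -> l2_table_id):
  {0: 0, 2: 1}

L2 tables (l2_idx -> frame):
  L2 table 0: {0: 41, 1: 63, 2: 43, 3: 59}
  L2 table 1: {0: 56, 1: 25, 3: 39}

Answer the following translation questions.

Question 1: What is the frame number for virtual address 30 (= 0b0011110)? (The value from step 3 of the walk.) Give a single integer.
vaddr = 30: l1_idx=0, l2_idx=3
L1[0] = 0; L2[0][3] = 59

Answer: 59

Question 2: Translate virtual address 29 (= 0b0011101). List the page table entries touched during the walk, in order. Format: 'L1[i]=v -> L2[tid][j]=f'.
vaddr = 29 = 0b0011101
Split: l1_idx=0, l2_idx=3, offset=5

Answer: L1[0]=0 -> L2[0][3]=59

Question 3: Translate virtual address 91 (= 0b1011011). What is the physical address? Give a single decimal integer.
Answer: 315

Derivation:
vaddr = 91 = 0b1011011
Split: l1_idx=2, l2_idx=3, offset=3
L1[2] = 1
L2[1][3] = 39
paddr = 39 * 8 + 3 = 315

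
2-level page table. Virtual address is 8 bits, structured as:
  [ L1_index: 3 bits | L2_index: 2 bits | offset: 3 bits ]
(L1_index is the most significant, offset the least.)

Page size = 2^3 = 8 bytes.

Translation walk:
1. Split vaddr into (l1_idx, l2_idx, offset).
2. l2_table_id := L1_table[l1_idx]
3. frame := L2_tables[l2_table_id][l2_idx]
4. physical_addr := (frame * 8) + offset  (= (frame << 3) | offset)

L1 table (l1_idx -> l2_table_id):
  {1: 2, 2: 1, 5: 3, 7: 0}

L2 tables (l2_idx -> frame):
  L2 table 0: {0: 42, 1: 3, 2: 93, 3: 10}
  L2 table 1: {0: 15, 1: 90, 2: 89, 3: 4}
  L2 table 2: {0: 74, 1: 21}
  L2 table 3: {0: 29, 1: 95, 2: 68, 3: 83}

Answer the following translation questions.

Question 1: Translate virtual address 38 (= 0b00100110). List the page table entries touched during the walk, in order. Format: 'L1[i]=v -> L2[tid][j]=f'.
vaddr = 38 = 0b00100110
Split: l1_idx=1, l2_idx=0, offset=6

Answer: L1[1]=2 -> L2[2][0]=74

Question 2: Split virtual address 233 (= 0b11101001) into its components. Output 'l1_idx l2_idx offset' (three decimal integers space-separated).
vaddr = 233 = 0b11101001
  top 3 bits -> l1_idx = 7
  next 2 bits -> l2_idx = 1
  bottom 3 bits -> offset = 1

Answer: 7 1 1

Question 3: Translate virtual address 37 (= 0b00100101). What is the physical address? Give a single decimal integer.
Answer: 597

Derivation:
vaddr = 37 = 0b00100101
Split: l1_idx=1, l2_idx=0, offset=5
L1[1] = 2
L2[2][0] = 74
paddr = 74 * 8 + 5 = 597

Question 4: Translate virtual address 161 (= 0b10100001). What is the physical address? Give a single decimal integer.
Answer: 233

Derivation:
vaddr = 161 = 0b10100001
Split: l1_idx=5, l2_idx=0, offset=1
L1[5] = 3
L2[3][0] = 29
paddr = 29 * 8 + 1 = 233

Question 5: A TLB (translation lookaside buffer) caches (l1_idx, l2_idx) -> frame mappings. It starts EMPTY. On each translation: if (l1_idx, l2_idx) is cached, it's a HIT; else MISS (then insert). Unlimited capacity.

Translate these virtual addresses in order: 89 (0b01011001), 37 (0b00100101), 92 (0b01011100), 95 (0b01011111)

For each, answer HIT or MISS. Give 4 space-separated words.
vaddr=89: (2,3) not in TLB -> MISS, insert
vaddr=37: (1,0) not in TLB -> MISS, insert
vaddr=92: (2,3) in TLB -> HIT
vaddr=95: (2,3) in TLB -> HIT

Answer: MISS MISS HIT HIT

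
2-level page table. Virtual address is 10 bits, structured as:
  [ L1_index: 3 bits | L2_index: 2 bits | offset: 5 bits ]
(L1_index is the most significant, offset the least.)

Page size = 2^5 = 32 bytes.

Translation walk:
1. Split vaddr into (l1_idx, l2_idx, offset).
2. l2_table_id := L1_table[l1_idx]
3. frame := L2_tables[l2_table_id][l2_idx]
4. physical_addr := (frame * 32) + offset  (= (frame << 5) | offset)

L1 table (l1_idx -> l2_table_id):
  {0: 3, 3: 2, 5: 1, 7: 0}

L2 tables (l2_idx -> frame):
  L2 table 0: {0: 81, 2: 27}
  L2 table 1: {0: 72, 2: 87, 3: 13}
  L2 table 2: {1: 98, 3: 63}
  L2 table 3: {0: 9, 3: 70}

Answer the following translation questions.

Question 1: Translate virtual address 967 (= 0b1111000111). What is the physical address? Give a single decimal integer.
Answer: 871

Derivation:
vaddr = 967 = 0b1111000111
Split: l1_idx=7, l2_idx=2, offset=7
L1[7] = 0
L2[0][2] = 27
paddr = 27 * 32 + 7 = 871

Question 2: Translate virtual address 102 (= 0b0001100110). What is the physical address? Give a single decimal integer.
Answer: 2246

Derivation:
vaddr = 102 = 0b0001100110
Split: l1_idx=0, l2_idx=3, offset=6
L1[0] = 3
L2[3][3] = 70
paddr = 70 * 32 + 6 = 2246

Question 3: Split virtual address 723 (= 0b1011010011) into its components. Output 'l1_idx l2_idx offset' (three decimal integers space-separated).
Answer: 5 2 19

Derivation:
vaddr = 723 = 0b1011010011
  top 3 bits -> l1_idx = 5
  next 2 bits -> l2_idx = 2
  bottom 5 bits -> offset = 19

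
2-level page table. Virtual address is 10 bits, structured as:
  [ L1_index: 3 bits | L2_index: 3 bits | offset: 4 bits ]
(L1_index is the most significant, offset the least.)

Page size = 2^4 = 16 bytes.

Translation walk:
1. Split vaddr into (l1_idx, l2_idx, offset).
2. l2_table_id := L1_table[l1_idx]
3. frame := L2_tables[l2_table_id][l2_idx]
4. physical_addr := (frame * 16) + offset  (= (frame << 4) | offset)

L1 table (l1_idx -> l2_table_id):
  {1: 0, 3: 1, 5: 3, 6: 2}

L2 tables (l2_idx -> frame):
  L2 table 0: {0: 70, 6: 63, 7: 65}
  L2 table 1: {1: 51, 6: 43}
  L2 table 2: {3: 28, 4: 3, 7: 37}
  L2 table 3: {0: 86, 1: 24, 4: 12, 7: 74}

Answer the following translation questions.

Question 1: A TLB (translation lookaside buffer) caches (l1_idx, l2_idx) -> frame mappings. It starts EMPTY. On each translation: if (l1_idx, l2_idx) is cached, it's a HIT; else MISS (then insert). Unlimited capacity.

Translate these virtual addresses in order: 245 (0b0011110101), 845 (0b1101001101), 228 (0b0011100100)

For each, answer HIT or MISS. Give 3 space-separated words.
vaddr=245: (1,7) not in TLB -> MISS, insert
vaddr=845: (6,4) not in TLB -> MISS, insert
vaddr=228: (1,6) not in TLB -> MISS, insert

Answer: MISS MISS MISS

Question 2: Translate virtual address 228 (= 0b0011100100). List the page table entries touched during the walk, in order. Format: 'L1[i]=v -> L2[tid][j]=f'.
vaddr = 228 = 0b0011100100
Split: l1_idx=1, l2_idx=6, offset=4

Answer: L1[1]=0 -> L2[0][6]=63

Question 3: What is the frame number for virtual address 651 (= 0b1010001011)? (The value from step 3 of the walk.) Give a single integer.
vaddr = 651: l1_idx=5, l2_idx=0
L1[5] = 3; L2[3][0] = 86

Answer: 86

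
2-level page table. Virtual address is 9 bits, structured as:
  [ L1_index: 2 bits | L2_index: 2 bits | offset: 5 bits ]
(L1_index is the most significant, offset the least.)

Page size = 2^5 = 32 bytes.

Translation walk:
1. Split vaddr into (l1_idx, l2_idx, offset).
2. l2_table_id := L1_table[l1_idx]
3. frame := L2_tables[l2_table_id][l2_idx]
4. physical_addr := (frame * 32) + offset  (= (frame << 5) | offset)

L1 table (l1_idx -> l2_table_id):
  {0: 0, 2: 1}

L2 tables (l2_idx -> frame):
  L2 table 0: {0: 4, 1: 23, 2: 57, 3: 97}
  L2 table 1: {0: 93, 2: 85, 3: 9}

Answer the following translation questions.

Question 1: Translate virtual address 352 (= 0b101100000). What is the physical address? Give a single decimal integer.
Answer: 288

Derivation:
vaddr = 352 = 0b101100000
Split: l1_idx=2, l2_idx=3, offset=0
L1[2] = 1
L2[1][3] = 9
paddr = 9 * 32 + 0 = 288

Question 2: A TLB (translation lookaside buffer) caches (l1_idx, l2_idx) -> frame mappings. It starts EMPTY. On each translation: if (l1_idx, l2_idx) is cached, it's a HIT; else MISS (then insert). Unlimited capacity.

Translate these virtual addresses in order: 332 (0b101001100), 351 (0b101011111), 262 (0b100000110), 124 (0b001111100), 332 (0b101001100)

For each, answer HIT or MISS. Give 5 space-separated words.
vaddr=332: (2,2) not in TLB -> MISS, insert
vaddr=351: (2,2) in TLB -> HIT
vaddr=262: (2,0) not in TLB -> MISS, insert
vaddr=124: (0,3) not in TLB -> MISS, insert
vaddr=332: (2,2) in TLB -> HIT

Answer: MISS HIT MISS MISS HIT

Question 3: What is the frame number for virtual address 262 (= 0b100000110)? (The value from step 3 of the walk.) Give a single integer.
vaddr = 262: l1_idx=2, l2_idx=0
L1[2] = 1; L2[1][0] = 93

Answer: 93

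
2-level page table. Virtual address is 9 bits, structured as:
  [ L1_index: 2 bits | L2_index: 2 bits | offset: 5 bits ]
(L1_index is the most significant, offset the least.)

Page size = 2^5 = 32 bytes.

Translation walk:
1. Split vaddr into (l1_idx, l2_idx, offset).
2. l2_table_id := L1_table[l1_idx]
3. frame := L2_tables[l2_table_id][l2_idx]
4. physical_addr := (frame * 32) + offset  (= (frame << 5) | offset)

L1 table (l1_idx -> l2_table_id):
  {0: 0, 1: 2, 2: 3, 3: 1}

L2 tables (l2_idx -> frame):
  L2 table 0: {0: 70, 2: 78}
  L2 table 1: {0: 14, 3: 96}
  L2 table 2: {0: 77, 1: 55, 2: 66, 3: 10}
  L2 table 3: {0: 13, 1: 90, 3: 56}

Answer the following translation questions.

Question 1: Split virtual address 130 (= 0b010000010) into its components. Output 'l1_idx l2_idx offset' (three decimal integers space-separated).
Answer: 1 0 2

Derivation:
vaddr = 130 = 0b010000010
  top 2 bits -> l1_idx = 1
  next 2 bits -> l2_idx = 0
  bottom 5 bits -> offset = 2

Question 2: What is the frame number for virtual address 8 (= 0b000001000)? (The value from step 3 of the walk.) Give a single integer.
Answer: 70

Derivation:
vaddr = 8: l1_idx=0, l2_idx=0
L1[0] = 0; L2[0][0] = 70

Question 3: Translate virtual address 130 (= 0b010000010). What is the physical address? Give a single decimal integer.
vaddr = 130 = 0b010000010
Split: l1_idx=1, l2_idx=0, offset=2
L1[1] = 2
L2[2][0] = 77
paddr = 77 * 32 + 2 = 2466

Answer: 2466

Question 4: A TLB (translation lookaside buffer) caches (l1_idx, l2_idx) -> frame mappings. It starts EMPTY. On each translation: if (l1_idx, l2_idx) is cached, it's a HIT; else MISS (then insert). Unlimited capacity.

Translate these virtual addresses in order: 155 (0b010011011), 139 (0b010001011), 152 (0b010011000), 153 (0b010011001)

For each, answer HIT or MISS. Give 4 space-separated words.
vaddr=155: (1,0) not in TLB -> MISS, insert
vaddr=139: (1,0) in TLB -> HIT
vaddr=152: (1,0) in TLB -> HIT
vaddr=153: (1,0) in TLB -> HIT

Answer: MISS HIT HIT HIT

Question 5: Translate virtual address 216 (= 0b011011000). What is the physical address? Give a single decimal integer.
vaddr = 216 = 0b011011000
Split: l1_idx=1, l2_idx=2, offset=24
L1[1] = 2
L2[2][2] = 66
paddr = 66 * 32 + 24 = 2136

Answer: 2136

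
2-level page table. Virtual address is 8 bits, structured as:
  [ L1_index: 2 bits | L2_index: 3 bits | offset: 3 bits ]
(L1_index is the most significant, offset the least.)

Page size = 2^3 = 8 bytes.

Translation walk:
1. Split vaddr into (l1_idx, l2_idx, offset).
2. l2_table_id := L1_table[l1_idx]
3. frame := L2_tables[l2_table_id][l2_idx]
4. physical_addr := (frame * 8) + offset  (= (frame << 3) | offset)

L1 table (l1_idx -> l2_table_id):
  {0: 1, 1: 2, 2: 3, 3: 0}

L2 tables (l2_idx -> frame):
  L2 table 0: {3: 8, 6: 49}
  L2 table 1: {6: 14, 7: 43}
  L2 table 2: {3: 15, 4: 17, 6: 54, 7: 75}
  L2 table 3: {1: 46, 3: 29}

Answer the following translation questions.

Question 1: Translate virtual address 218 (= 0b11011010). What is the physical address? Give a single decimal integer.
vaddr = 218 = 0b11011010
Split: l1_idx=3, l2_idx=3, offset=2
L1[3] = 0
L2[0][3] = 8
paddr = 8 * 8 + 2 = 66

Answer: 66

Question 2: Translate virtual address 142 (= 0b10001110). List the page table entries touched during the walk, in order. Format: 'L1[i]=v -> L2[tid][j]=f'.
Answer: L1[2]=3 -> L2[3][1]=46

Derivation:
vaddr = 142 = 0b10001110
Split: l1_idx=2, l2_idx=1, offset=6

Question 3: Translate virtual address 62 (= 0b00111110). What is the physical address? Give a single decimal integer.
Answer: 350

Derivation:
vaddr = 62 = 0b00111110
Split: l1_idx=0, l2_idx=7, offset=6
L1[0] = 1
L2[1][7] = 43
paddr = 43 * 8 + 6 = 350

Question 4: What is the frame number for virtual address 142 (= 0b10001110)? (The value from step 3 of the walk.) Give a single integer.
vaddr = 142: l1_idx=2, l2_idx=1
L1[2] = 3; L2[3][1] = 46

Answer: 46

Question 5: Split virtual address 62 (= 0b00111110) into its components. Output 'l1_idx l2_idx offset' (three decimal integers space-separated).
vaddr = 62 = 0b00111110
  top 2 bits -> l1_idx = 0
  next 3 bits -> l2_idx = 7
  bottom 3 bits -> offset = 6

Answer: 0 7 6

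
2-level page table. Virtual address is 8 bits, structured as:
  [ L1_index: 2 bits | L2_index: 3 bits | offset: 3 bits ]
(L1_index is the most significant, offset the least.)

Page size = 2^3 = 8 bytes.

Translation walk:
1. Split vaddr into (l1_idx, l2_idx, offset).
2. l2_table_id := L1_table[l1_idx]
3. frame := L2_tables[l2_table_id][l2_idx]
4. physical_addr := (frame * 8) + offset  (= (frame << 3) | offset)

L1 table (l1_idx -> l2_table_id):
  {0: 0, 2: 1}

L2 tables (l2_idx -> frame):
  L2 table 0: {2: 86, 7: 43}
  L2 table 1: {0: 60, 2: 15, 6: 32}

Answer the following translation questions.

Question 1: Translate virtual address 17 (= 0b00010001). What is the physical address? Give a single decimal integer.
Answer: 689

Derivation:
vaddr = 17 = 0b00010001
Split: l1_idx=0, l2_idx=2, offset=1
L1[0] = 0
L2[0][2] = 86
paddr = 86 * 8 + 1 = 689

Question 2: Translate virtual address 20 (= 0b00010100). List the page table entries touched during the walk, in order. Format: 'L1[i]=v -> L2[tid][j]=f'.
Answer: L1[0]=0 -> L2[0][2]=86

Derivation:
vaddr = 20 = 0b00010100
Split: l1_idx=0, l2_idx=2, offset=4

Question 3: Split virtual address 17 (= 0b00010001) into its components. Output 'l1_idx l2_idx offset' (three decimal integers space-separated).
Answer: 0 2 1

Derivation:
vaddr = 17 = 0b00010001
  top 2 bits -> l1_idx = 0
  next 3 bits -> l2_idx = 2
  bottom 3 bits -> offset = 1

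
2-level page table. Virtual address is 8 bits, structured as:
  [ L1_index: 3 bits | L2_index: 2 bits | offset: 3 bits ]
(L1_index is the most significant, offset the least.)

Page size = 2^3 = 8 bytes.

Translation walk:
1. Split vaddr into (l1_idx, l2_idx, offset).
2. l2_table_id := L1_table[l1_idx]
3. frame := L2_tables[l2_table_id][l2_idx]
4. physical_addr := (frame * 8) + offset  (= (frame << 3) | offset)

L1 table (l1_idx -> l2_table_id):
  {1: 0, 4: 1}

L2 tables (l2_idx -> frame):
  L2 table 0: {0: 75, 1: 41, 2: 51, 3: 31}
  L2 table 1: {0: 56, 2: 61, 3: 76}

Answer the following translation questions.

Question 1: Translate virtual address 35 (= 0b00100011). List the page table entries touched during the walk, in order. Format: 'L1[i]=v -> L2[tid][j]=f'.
Answer: L1[1]=0 -> L2[0][0]=75

Derivation:
vaddr = 35 = 0b00100011
Split: l1_idx=1, l2_idx=0, offset=3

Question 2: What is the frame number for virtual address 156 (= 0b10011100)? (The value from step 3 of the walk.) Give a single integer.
vaddr = 156: l1_idx=4, l2_idx=3
L1[4] = 1; L2[1][3] = 76

Answer: 76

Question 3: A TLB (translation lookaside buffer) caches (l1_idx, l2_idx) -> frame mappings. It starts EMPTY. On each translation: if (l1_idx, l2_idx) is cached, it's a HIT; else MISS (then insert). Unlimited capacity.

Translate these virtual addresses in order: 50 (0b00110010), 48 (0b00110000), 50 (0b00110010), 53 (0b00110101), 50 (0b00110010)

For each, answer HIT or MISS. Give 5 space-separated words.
vaddr=50: (1,2) not in TLB -> MISS, insert
vaddr=48: (1,2) in TLB -> HIT
vaddr=50: (1,2) in TLB -> HIT
vaddr=53: (1,2) in TLB -> HIT
vaddr=50: (1,2) in TLB -> HIT

Answer: MISS HIT HIT HIT HIT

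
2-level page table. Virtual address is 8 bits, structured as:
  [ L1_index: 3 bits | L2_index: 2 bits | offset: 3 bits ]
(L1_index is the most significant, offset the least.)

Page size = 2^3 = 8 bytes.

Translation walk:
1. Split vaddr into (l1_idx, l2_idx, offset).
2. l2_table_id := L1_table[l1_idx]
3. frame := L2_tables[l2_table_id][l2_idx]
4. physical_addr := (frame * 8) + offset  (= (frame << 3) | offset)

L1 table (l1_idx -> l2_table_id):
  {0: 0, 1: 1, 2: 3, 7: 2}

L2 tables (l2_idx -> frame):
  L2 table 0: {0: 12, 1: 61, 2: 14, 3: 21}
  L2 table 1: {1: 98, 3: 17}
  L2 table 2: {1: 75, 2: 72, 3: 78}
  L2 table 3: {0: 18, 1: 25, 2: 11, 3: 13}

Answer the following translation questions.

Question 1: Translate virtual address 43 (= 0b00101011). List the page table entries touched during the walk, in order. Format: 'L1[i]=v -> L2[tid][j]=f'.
Answer: L1[1]=1 -> L2[1][1]=98

Derivation:
vaddr = 43 = 0b00101011
Split: l1_idx=1, l2_idx=1, offset=3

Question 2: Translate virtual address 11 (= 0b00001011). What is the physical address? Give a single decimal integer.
Answer: 491

Derivation:
vaddr = 11 = 0b00001011
Split: l1_idx=0, l2_idx=1, offset=3
L1[0] = 0
L2[0][1] = 61
paddr = 61 * 8 + 3 = 491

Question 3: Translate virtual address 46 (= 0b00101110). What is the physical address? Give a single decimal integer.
vaddr = 46 = 0b00101110
Split: l1_idx=1, l2_idx=1, offset=6
L1[1] = 1
L2[1][1] = 98
paddr = 98 * 8 + 6 = 790

Answer: 790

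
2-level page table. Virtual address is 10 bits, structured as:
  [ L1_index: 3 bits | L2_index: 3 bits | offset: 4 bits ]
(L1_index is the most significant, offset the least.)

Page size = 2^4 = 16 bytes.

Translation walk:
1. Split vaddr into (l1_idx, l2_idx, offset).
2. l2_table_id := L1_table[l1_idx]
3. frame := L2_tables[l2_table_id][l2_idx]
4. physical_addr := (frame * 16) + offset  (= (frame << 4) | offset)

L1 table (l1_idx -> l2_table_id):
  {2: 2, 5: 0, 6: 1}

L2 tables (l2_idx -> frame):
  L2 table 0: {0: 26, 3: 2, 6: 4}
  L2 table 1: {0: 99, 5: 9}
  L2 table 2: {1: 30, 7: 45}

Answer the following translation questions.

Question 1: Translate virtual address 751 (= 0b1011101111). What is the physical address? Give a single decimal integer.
vaddr = 751 = 0b1011101111
Split: l1_idx=5, l2_idx=6, offset=15
L1[5] = 0
L2[0][6] = 4
paddr = 4 * 16 + 15 = 79

Answer: 79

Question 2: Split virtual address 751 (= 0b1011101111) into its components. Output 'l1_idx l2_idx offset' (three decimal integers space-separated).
Answer: 5 6 15

Derivation:
vaddr = 751 = 0b1011101111
  top 3 bits -> l1_idx = 5
  next 3 bits -> l2_idx = 6
  bottom 4 bits -> offset = 15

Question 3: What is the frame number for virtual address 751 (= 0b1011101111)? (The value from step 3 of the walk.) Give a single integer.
vaddr = 751: l1_idx=5, l2_idx=6
L1[5] = 0; L2[0][6] = 4

Answer: 4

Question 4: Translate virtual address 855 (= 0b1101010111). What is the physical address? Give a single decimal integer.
Answer: 151

Derivation:
vaddr = 855 = 0b1101010111
Split: l1_idx=6, l2_idx=5, offset=7
L1[6] = 1
L2[1][5] = 9
paddr = 9 * 16 + 7 = 151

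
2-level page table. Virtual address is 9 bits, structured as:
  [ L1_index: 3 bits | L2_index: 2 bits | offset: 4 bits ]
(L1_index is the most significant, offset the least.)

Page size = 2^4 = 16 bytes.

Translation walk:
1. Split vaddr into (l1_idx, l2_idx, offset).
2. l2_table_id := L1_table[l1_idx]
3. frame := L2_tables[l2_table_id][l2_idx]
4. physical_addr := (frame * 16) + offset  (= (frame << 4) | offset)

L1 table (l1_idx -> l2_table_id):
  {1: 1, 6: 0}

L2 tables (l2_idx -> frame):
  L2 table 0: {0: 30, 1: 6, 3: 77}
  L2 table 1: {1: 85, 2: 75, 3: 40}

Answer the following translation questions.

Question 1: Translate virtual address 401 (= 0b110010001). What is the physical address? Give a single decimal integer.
vaddr = 401 = 0b110010001
Split: l1_idx=6, l2_idx=1, offset=1
L1[6] = 0
L2[0][1] = 6
paddr = 6 * 16 + 1 = 97

Answer: 97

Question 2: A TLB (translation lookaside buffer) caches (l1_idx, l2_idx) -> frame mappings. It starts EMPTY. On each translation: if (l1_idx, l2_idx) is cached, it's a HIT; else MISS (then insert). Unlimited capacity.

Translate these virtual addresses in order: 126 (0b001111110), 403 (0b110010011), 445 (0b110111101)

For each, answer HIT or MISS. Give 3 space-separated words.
vaddr=126: (1,3) not in TLB -> MISS, insert
vaddr=403: (6,1) not in TLB -> MISS, insert
vaddr=445: (6,3) not in TLB -> MISS, insert

Answer: MISS MISS MISS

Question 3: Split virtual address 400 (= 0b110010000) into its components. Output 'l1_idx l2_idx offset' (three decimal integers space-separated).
Answer: 6 1 0

Derivation:
vaddr = 400 = 0b110010000
  top 3 bits -> l1_idx = 6
  next 2 bits -> l2_idx = 1
  bottom 4 bits -> offset = 0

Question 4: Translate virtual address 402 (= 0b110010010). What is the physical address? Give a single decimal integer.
vaddr = 402 = 0b110010010
Split: l1_idx=6, l2_idx=1, offset=2
L1[6] = 0
L2[0][1] = 6
paddr = 6 * 16 + 2 = 98

Answer: 98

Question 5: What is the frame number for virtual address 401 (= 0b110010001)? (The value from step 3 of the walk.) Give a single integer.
Answer: 6

Derivation:
vaddr = 401: l1_idx=6, l2_idx=1
L1[6] = 0; L2[0][1] = 6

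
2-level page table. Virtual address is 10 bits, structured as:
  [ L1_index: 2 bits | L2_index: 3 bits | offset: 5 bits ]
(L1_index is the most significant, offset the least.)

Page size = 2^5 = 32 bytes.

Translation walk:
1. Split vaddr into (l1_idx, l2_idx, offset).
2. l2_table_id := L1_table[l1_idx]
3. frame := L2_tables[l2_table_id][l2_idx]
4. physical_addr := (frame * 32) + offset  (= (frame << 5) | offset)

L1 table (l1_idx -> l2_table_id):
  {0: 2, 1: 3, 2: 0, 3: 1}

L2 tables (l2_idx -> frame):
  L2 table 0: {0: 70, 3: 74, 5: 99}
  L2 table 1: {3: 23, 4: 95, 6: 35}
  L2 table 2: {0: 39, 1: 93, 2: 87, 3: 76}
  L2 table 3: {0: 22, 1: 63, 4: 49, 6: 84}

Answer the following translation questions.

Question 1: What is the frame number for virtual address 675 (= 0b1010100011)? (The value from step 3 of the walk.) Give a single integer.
Answer: 99

Derivation:
vaddr = 675: l1_idx=2, l2_idx=5
L1[2] = 0; L2[0][5] = 99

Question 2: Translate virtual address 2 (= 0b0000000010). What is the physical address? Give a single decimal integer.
Answer: 1250

Derivation:
vaddr = 2 = 0b0000000010
Split: l1_idx=0, l2_idx=0, offset=2
L1[0] = 2
L2[2][0] = 39
paddr = 39 * 32 + 2 = 1250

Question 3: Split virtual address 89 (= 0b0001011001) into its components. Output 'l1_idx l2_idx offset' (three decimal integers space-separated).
Answer: 0 2 25

Derivation:
vaddr = 89 = 0b0001011001
  top 2 bits -> l1_idx = 0
  next 3 bits -> l2_idx = 2
  bottom 5 bits -> offset = 25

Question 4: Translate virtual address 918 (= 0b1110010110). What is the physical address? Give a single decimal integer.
Answer: 3062

Derivation:
vaddr = 918 = 0b1110010110
Split: l1_idx=3, l2_idx=4, offset=22
L1[3] = 1
L2[1][4] = 95
paddr = 95 * 32 + 22 = 3062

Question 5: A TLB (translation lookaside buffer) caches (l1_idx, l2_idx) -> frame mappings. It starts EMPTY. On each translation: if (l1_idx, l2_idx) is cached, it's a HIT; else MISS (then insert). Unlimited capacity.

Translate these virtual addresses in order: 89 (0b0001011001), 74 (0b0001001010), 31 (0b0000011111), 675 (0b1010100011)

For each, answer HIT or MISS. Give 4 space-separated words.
Answer: MISS HIT MISS MISS

Derivation:
vaddr=89: (0,2) not in TLB -> MISS, insert
vaddr=74: (0,2) in TLB -> HIT
vaddr=31: (0,0) not in TLB -> MISS, insert
vaddr=675: (2,5) not in TLB -> MISS, insert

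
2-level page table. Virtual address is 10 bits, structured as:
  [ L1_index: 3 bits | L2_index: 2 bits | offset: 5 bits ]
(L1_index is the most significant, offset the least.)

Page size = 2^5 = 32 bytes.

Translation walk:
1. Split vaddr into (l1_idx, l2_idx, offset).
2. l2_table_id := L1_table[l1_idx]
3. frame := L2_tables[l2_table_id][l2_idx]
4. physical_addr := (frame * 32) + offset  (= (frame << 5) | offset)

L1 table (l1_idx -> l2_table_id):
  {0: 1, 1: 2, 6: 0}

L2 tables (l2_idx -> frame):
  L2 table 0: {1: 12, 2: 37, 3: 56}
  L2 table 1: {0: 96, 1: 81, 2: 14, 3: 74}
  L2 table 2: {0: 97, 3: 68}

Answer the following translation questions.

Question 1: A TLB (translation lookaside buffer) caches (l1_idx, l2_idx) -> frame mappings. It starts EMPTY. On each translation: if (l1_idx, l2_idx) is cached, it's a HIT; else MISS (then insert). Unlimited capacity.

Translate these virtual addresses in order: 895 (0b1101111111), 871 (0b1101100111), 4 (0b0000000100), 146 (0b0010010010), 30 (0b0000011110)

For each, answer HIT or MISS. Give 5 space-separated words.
vaddr=895: (6,3) not in TLB -> MISS, insert
vaddr=871: (6,3) in TLB -> HIT
vaddr=4: (0,0) not in TLB -> MISS, insert
vaddr=146: (1,0) not in TLB -> MISS, insert
vaddr=30: (0,0) in TLB -> HIT

Answer: MISS HIT MISS MISS HIT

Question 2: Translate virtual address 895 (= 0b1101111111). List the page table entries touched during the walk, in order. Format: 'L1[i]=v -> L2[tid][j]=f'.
Answer: L1[6]=0 -> L2[0][3]=56

Derivation:
vaddr = 895 = 0b1101111111
Split: l1_idx=6, l2_idx=3, offset=31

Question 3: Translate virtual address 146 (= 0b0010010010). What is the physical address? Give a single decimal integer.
vaddr = 146 = 0b0010010010
Split: l1_idx=1, l2_idx=0, offset=18
L1[1] = 2
L2[2][0] = 97
paddr = 97 * 32 + 18 = 3122

Answer: 3122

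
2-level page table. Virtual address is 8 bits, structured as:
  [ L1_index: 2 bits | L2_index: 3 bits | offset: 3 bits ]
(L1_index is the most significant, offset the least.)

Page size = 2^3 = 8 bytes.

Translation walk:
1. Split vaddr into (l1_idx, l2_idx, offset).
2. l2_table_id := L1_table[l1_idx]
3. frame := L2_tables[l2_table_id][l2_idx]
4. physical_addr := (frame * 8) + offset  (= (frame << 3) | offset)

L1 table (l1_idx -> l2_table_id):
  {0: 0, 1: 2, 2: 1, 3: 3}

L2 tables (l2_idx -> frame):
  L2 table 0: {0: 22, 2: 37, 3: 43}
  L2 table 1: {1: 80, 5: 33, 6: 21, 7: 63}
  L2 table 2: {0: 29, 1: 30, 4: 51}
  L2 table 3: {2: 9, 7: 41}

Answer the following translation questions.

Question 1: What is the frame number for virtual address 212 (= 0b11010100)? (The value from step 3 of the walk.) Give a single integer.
Answer: 9

Derivation:
vaddr = 212: l1_idx=3, l2_idx=2
L1[3] = 3; L2[3][2] = 9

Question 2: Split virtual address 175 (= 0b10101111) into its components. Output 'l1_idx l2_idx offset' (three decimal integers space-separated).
vaddr = 175 = 0b10101111
  top 2 bits -> l1_idx = 2
  next 3 bits -> l2_idx = 5
  bottom 3 bits -> offset = 7

Answer: 2 5 7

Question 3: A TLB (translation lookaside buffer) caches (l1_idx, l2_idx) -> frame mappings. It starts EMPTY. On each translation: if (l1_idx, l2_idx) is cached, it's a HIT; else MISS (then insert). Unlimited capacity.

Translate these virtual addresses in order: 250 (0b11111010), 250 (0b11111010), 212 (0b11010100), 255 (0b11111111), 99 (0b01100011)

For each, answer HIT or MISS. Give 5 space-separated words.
vaddr=250: (3,7) not in TLB -> MISS, insert
vaddr=250: (3,7) in TLB -> HIT
vaddr=212: (3,2) not in TLB -> MISS, insert
vaddr=255: (3,7) in TLB -> HIT
vaddr=99: (1,4) not in TLB -> MISS, insert

Answer: MISS HIT MISS HIT MISS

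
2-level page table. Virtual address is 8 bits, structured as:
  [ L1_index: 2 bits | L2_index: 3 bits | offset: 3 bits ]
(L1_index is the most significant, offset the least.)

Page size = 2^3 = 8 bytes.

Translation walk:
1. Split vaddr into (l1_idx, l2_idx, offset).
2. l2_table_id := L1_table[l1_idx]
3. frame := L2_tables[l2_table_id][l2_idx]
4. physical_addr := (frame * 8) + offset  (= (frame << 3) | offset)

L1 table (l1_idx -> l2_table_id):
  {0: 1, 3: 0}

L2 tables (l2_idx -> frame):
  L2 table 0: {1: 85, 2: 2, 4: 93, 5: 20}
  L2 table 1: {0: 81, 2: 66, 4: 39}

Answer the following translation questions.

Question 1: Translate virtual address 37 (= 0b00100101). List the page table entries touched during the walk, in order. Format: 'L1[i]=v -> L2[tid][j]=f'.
Answer: L1[0]=1 -> L2[1][4]=39

Derivation:
vaddr = 37 = 0b00100101
Split: l1_idx=0, l2_idx=4, offset=5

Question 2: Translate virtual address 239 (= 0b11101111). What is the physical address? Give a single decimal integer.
vaddr = 239 = 0b11101111
Split: l1_idx=3, l2_idx=5, offset=7
L1[3] = 0
L2[0][5] = 20
paddr = 20 * 8 + 7 = 167

Answer: 167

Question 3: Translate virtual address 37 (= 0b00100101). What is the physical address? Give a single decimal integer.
vaddr = 37 = 0b00100101
Split: l1_idx=0, l2_idx=4, offset=5
L1[0] = 1
L2[1][4] = 39
paddr = 39 * 8 + 5 = 317

Answer: 317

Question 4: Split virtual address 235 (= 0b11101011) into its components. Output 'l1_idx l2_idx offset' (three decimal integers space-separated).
Answer: 3 5 3

Derivation:
vaddr = 235 = 0b11101011
  top 2 bits -> l1_idx = 3
  next 3 bits -> l2_idx = 5
  bottom 3 bits -> offset = 3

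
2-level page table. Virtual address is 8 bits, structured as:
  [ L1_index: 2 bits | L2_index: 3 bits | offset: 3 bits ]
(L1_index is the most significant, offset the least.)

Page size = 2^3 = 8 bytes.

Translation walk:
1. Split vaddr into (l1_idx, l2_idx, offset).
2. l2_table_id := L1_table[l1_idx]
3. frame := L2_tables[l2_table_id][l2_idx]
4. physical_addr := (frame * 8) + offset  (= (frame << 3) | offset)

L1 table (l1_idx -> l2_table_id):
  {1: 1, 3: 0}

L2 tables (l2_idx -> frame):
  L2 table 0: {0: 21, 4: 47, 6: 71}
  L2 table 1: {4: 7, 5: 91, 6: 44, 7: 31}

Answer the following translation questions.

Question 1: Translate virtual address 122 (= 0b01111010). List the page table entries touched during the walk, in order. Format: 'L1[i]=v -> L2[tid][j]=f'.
Answer: L1[1]=1 -> L2[1][7]=31

Derivation:
vaddr = 122 = 0b01111010
Split: l1_idx=1, l2_idx=7, offset=2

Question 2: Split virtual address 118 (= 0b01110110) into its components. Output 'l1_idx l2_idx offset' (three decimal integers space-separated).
Answer: 1 6 6

Derivation:
vaddr = 118 = 0b01110110
  top 2 bits -> l1_idx = 1
  next 3 bits -> l2_idx = 6
  bottom 3 bits -> offset = 6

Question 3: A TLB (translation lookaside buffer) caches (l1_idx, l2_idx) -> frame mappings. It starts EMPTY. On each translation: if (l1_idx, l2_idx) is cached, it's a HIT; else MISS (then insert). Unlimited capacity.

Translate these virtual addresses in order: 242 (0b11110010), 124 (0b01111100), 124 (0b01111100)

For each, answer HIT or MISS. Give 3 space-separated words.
vaddr=242: (3,6) not in TLB -> MISS, insert
vaddr=124: (1,7) not in TLB -> MISS, insert
vaddr=124: (1,7) in TLB -> HIT

Answer: MISS MISS HIT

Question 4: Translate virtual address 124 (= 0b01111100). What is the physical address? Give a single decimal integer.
Answer: 252

Derivation:
vaddr = 124 = 0b01111100
Split: l1_idx=1, l2_idx=7, offset=4
L1[1] = 1
L2[1][7] = 31
paddr = 31 * 8 + 4 = 252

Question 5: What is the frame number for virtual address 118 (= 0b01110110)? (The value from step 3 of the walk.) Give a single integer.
Answer: 44

Derivation:
vaddr = 118: l1_idx=1, l2_idx=6
L1[1] = 1; L2[1][6] = 44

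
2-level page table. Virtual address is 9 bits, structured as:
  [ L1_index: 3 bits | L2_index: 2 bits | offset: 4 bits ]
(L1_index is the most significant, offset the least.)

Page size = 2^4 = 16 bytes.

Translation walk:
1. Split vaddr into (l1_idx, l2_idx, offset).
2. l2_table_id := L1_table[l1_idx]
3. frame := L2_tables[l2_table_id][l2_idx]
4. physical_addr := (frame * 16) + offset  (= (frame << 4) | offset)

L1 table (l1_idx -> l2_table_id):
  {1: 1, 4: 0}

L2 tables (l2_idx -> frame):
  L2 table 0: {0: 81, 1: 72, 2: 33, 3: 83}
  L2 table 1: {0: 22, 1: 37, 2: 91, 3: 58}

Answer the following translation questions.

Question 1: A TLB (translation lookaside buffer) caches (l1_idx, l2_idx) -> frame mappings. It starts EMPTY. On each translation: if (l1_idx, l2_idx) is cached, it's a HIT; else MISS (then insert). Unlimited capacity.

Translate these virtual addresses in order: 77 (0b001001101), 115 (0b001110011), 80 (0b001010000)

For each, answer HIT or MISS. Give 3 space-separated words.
vaddr=77: (1,0) not in TLB -> MISS, insert
vaddr=115: (1,3) not in TLB -> MISS, insert
vaddr=80: (1,1) not in TLB -> MISS, insert

Answer: MISS MISS MISS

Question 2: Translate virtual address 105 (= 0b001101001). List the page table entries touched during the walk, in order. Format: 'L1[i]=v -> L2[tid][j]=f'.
Answer: L1[1]=1 -> L2[1][2]=91

Derivation:
vaddr = 105 = 0b001101001
Split: l1_idx=1, l2_idx=2, offset=9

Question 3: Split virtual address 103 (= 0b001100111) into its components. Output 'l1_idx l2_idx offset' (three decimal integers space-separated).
vaddr = 103 = 0b001100111
  top 3 bits -> l1_idx = 1
  next 2 bits -> l2_idx = 2
  bottom 4 bits -> offset = 7

Answer: 1 2 7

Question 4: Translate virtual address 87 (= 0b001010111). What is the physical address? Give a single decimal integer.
vaddr = 87 = 0b001010111
Split: l1_idx=1, l2_idx=1, offset=7
L1[1] = 1
L2[1][1] = 37
paddr = 37 * 16 + 7 = 599

Answer: 599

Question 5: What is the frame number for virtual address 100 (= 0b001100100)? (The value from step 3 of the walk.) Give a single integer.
vaddr = 100: l1_idx=1, l2_idx=2
L1[1] = 1; L2[1][2] = 91

Answer: 91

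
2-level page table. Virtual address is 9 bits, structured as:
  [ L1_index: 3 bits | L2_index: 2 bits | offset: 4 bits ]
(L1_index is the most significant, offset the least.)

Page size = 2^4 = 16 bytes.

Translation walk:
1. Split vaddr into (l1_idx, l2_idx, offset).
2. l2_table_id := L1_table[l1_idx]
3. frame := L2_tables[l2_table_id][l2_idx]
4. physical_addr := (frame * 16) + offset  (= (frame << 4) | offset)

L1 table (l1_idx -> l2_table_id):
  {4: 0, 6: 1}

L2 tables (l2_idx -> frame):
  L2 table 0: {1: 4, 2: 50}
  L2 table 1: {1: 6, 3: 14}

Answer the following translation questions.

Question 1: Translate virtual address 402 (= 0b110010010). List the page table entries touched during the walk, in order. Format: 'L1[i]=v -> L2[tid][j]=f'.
vaddr = 402 = 0b110010010
Split: l1_idx=6, l2_idx=1, offset=2

Answer: L1[6]=1 -> L2[1][1]=6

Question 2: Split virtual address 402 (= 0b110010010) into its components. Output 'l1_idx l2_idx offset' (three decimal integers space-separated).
Answer: 6 1 2

Derivation:
vaddr = 402 = 0b110010010
  top 3 bits -> l1_idx = 6
  next 2 bits -> l2_idx = 1
  bottom 4 bits -> offset = 2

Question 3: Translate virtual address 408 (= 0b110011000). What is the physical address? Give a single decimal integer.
vaddr = 408 = 0b110011000
Split: l1_idx=6, l2_idx=1, offset=8
L1[6] = 1
L2[1][1] = 6
paddr = 6 * 16 + 8 = 104

Answer: 104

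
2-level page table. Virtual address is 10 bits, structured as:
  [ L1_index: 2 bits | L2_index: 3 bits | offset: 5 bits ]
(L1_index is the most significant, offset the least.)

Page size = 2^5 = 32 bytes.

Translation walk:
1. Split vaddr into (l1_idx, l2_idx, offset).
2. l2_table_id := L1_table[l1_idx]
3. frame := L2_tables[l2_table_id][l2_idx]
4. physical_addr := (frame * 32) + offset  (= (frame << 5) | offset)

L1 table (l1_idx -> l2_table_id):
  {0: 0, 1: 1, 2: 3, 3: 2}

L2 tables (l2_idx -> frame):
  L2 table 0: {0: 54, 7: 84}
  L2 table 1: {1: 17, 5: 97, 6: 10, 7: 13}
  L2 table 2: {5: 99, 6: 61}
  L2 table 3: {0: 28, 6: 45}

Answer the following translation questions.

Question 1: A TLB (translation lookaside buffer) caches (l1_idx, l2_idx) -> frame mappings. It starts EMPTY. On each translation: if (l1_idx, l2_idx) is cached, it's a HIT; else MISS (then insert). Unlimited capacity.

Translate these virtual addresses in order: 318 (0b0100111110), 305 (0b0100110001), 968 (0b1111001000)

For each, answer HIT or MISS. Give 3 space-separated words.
Answer: MISS HIT MISS

Derivation:
vaddr=318: (1,1) not in TLB -> MISS, insert
vaddr=305: (1,1) in TLB -> HIT
vaddr=968: (3,6) not in TLB -> MISS, insert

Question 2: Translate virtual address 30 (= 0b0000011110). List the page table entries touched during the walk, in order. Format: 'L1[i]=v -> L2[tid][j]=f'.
vaddr = 30 = 0b0000011110
Split: l1_idx=0, l2_idx=0, offset=30

Answer: L1[0]=0 -> L2[0][0]=54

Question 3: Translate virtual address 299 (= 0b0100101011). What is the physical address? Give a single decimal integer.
vaddr = 299 = 0b0100101011
Split: l1_idx=1, l2_idx=1, offset=11
L1[1] = 1
L2[1][1] = 17
paddr = 17 * 32 + 11 = 555

Answer: 555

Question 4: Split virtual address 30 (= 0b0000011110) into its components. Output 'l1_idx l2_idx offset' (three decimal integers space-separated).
Answer: 0 0 30

Derivation:
vaddr = 30 = 0b0000011110
  top 2 bits -> l1_idx = 0
  next 3 bits -> l2_idx = 0
  bottom 5 bits -> offset = 30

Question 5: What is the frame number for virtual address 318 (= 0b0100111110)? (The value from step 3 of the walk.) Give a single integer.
vaddr = 318: l1_idx=1, l2_idx=1
L1[1] = 1; L2[1][1] = 17

Answer: 17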